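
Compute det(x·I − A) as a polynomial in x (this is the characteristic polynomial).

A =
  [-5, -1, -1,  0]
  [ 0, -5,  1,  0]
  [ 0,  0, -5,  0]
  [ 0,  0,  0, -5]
x^4 + 20*x^3 + 150*x^2 + 500*x + 625

Expanding det(x·I − A) (e.g. by cofactor expansion or by noting that A is similar to its Jordan form J, which has the same characteristic polynomial as A) gives
  χ_A(x) = x^4 + 20*x^3 + 150*x^2 + 500*x + 625
which factors as (x + 5)^4. The eigenvalues (with algebraic multiplicities) are λ = -5 with multiplicity 4.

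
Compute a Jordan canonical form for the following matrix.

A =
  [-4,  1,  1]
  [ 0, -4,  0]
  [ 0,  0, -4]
J_2(-4) ⊕ J_1(-4)

The characteristic polynomial is
  det(x·I − A) = x^3 + 12*x^2 + 48*x + 64 = (x + 4)^3

Eigenvalues and multiplicities (the geometric multiplicity of λ is n − rank(A − λI), which equals the number of Jordan blocks for λ):
  λ = -4: algebraic multiplicity = 3, geometric multiplicity = 2

Determining the block sizes for each eigenvalue:
  λ = -4: 2 blocks summing to 3 forces exactly one block of size 2 and the rest size 1 → block sizes [2, 1]

Assembling the blocks gives a Jordan form
J =
  [-4,  1,  0]
  [ 0, -4,  0]
  [ 0,  0, -4]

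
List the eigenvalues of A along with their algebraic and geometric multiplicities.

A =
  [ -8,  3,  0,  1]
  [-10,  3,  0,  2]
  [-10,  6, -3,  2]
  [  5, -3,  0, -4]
λ = -3: alg = 4, geom = 3

Step 1 — factor the characteristic polynomial to read off the algebraic multiplicities:
  χ_A(x) = (x + 3)^4

Step 2 — compute geometric multiplicities via the rank-nullity identity g(λ) = n − rank(A − λI):
  rank(A − (-3)·I) = 1, so dim ker(A − (-3)·I) = n − 1 = 3

Summary:
  λ = -3: algebraic multiplicity = 4, geometric multiplicity = 3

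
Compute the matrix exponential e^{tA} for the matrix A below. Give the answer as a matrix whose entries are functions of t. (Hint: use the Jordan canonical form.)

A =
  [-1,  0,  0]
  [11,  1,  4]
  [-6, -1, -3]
e^{tA} =
  [exp(-t), 0, 0]
  [-t^2*exp(-t) + 11*t*exp(-t), 2*t*exp(-t) + exp(-t), 4*t*exp(-t)]
  [t^2*exp(-t)/2 - 6*t*exp(-t), -t*exp(-t), -2*t*exp(-t) + exp(-t)]

Strategy: write A = P · J · P⁻¹ where J is a Jordan canonical form, so e^{tA} = P · e^{tJ} · P⁻¹, and e^{tJ} can be computed block-by-block.

A has Jordan form
J =
  [-1,  1,  0]
  [ 0, -1,  1]
  [ 0,  0, -1]
(up to reordering of blocks).

Per-block formulas:
  For a 3×3 Jordan block J_3(-1): exp(t · J_3(-1)) = e^(-1t)·(I + t·N + (t^2/2)·N^2), where N is the 3×3 nilpotent shift.

After assembling e^{tJ} and conjugating by P, we get:

e^{tA} =
  [exp(-t), 0, 0]
  [-t^2*exp(-t) + 11*t*exp(-t), 2*t*exp(-t) + exp(-t), 4*t*exp(-t)]
  [t^2*exp(-t)/2 - 6*t*exp(-t), -t*exp(-t), -2*t*exp(-t) + exp(-t)]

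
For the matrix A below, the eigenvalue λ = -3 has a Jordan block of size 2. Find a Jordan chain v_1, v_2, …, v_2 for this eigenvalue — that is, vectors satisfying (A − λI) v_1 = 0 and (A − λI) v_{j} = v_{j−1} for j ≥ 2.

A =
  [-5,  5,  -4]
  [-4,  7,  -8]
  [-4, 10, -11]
A Jordan chain for λ = -3 of length 2:
v_1 = (-2, -4, -4)ᵀ
v_2 = (1, 0, 0)ᵀ

Let N = A − (-3)·I. We want v_2 with N^2 v_2 = 0 but N^1 v_2 ≠ 0; then v_{j-1} := N · v_j for j = 2, …, 2.

Pick v_2 = (1, 0, 0)ᵀ.
Then v_1 = N · v_2 = (-2, -4, -4)ᵀ.

Sanity check: (A − (-3)·I) v_1 = (0, 0, 0)ᵀ = 0. ✓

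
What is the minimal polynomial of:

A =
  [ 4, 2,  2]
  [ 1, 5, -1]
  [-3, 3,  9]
x^2 - 12*x + 36

The characteristic polynomial is χ_A(x) = (x - 6)^3, so the eigenvalues are known. The minimal polynomial is
  m_A(x) = Π_λ (x − λ)^{k_λ}
where k_λ is the size of the *largest* Jordan block for λ (equivalently, the smallest k with (A − λI)^k v = 0 for every generalised eigenvector v of λ).

  λ = 6: largest Jordan block has size 2, contributing (x − 6)^2

So m_A(x) = (x - 6)^2 = x^2 - 12*x + 36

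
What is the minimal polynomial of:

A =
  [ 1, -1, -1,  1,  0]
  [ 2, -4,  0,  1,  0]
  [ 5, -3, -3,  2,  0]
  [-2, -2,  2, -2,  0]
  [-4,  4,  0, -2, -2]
x^2 + 4*x + 4

The characteristic polynomial is χ_A(x) = (x + 2)^5, so the eigenvalues are known. The minimal polynomial is
  m_A(x) = Π_λ (x − λ)^{k_λ}
where k_λ is the size of the *largest* Jordan block for λ (equivalently, the smallest k with (A − λI)^k v = 0 for every generalised eigenvector v of λ).

  λ = -2: largest Jordan block has size 2, contributing (x + 2)^2

So m_A(x) = (x + 2)^2 = x^2 + 4*x + 4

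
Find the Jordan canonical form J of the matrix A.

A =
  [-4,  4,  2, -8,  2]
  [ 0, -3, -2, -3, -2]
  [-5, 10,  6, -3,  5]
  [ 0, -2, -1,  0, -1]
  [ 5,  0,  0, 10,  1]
J_1(-4) ⊕ J_3(1) ⊕ J_1(1)

The characteristic polynomial is
  det(x·I − A) = x^5 - 10*x^3 + 20*x^2 - 15*x + 4 = (x - 1)^4*(x + 4)

Eigenvalues and multiplicities (the geometric multiplicity of λ is n − rank(A − λI), which equals the number of Jordan blocks for λ):
  λ = -4: algebraic multiplicity = 1, geometric multiplicity = 1
  λ = 1: algebraic multiplicity = 4, geometric multiplicity = 2

Determining the block sizes for each eigenvalue:
  λ = -4: one block (gm = 1), so the single block has size am = 1 → block sizes [1]
  λ = 1: with am = 4 and gm = 2, the partition is not yet determined (e.g. several partitions of 4 into 2 parts exist). Let N = A − (1)·I. Computing rank(N^1) = 3, rank(N^2) = 2, rank(N^3) = 1; the number of blocks of size ≥ j is rank(N^{j−1}) − rank(N^j), giving [2, 1, 1]. So we have 1 block(s) of size 3, 1 block(s) of size 1 → block sizes [3, 1]

Assembling the blocks gives a Jordan form
J =
  [-4, 0, 0, 0, 0]
  [ 0, 1, 1, 0, 0]
  [ 0, 0, 1, 1, 0]
  [ 0, 0, 0, 1, 0]
  [ 0, 0, 0, 0, 1]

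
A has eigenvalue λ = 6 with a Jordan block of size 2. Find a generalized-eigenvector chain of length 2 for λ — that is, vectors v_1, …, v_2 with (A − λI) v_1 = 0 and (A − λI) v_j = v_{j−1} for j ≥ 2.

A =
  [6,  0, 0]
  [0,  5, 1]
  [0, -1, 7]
A Jordan chain for λ = 6 of length 2:
v_1 = (0, -1, -1)ᵀ
v_2 = (0, 1, 0)ᵀ

Let N = A − (6)·I. We want v_2 with N^2 v_2 = 0 but N^1 v_2 ≠ 0; then v_{j-1} := N · v_j for j = 2, …, 2.

Pick v_2 = (0, 1, 0)ᵀ.
Then v_1 = N · v_2 = (0, -1, -1)ᵀ.

Sanity check: (A − (6)·I) v_1 = (0, 0, 0)ᵀ = 0. ✓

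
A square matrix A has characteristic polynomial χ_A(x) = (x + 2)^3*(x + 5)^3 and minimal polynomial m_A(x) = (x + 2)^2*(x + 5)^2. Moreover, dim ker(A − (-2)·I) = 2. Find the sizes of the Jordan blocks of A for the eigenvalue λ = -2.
Block sizes for λ = -2: [2, 1]

Step 1 — from the characteristic polynomial, algebraic multiplicity of λ = -2 is 3. From dim ker(A − (-2)·I) = 2, there are exactly 2 Jordan blocks for λ = -2.
Step 2 — from the minimal polynomial, the factor (x + 2)^2 tells us the largest block for λ = -2 has size 2.
Step 3 — with total size 3, 2 blocks, and largest block 2, the block sizes (in nonincreasing order) are [2, 1].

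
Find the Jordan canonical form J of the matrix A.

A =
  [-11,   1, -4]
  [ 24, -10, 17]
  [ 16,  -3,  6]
J_3(-5)

The characteristic polynomial is
  det(x·I − A) = x^3 + 15*x^2 + 75*x + 125 = (x + 5)^3

Eigenvalues and multiplicities (the geometric multiplicity of λ is n − rank(A − λI), which equals the number of Jordan blocks for λ):
  λ = -5: algebraic multiplicity = 3, geometric multiplicity = 1

Determining the block sizes for each eigenvalue:
  λ = -5: one block (gm = 1), so the single block has size am = 3 → block sizes [3]

Assembling the blocks gives a Jordan form
J =
  [-5,  1,  0]
  [ 0, -5,  1]
  [ 0,  0, -5]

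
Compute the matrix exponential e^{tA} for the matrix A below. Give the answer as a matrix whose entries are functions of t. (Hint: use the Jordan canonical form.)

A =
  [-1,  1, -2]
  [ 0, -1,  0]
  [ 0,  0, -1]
e^{tA} =
  [exp(-t), t*exp(-t), -2*t*exp(-t)]
  [0, exp(-t), 0]
  [0, 0, exp(-t)]

Strategy: write A = P · J · P⁻¹ where J is a Jordan canonical form, so e^{tA} = P · e^{tJ} · P⁻¹, and e^{tJ} can be computed block-by-block.

A has Jordan form
J =
  [-1,  1,  0]
  [ 0, -1,  0]
  [ 0,  0, -1]
(up to reordering of blocks).

Per-block formulas:
  For a 2×2 Jordan block J_2(-1): exp(t · J_2(-1)) = e^(-1t)·(I + t·N), where N is the 2×2 nilpotent shift.
  For a 1×1 block at λ = -1: exp(t · [-1]) = [e^(-1t)].

After assembling e^{tJ} and conjugating by P, we get:

e^{tA} =
  [exp(-t), t*exp(-t), -2*t*exp(-t)]
  [0, exp(-t), 0]
  [0, 0, exp(-t)]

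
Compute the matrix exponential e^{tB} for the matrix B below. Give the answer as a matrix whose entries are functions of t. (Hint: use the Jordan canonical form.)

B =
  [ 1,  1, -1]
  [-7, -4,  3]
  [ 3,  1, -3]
e^{tB} =
  [-t^2*exp(-2*t)/2 + 3*t*exp(-2*t) + exp(-2*t), t*exp(-2*t), t^2*exp(-2*t)/2 - t*exp(-2*t)]
  [t^2*exp(-2*t) - 7*t*exp(-2*t), -2*t*exp(-2*t) + exp(-2*t), -t^2*exp(-2*t) + 3*t*exp(-2*t)]
  [-t^2*exp(-2*t)/2 + 3*t*exp(-2*t), t*exp(-2*t), t^2*exp(-2*t)/2 - t*exp(-2*t) + exp(-2*t)]

Strategy: write B = P · J · P⁻¹ where J is a Jordan canonical form, so e^{tB} = P · e^{tJ} · P⁻¹, and e^{tJ} can be computed block-by-block.

B has Jordan form
J =
  [-2,  1,  0]
  [ 0, -2,  1]
  [ 0,  0, -2]
(up to reordering of blocks).

Per-block formulas:
  For a 3×3 Jordan block J_3(-2): exp(t · J_3(-2)) = e^(-2t)·(I + t·N + (t^2/2)·N^2), where N is the 3×3 nilpotent shift.

After assembling e^{tJ} and conjugating by P, we get:

e^{tB} =
  [-t^2*exp(-2*t)/2 + 3*t*exp(-2*t) + exp(-2*t), t*exp(-2*t), t^2*exp(-2*t)/2 - t*exp(-2*t)]
  [t^2*exp(-2*t) - 7*t*exp(-2*t), -2*t*exp(-2*t) + exp(-2*t), -t^2*exp(-2*t) + 3*t*exp(-2*t)]
  [-t^2*exp(-2*t)/2 + 3*t*exp(-2*t), t*exp(-2*t), t^2*exp(-2*t)/2 - t*exp(-2*t) + exp(-2*t)]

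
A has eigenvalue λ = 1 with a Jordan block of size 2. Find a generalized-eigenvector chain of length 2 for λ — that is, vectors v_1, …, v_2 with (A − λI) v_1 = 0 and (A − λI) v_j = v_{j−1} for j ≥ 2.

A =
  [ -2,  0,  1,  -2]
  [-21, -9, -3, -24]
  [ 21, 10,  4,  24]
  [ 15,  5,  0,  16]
A Jordan chain for λ = 1 of length 2:
v_1 = (-3, 9, -9, 0)ᵀ
v_2 = (1, -3, 0, 0)ᵀ

Let N = A − (1)·I. We want v_2 with N^2 v_2 = 0 but N^1 v_2 ≠ 0; then v_{j-1} := N · v_j for j = 2, …, 2.

Pick v_2 = (1, -3, 0, 0)ᵀ.
Then v_1 = N · v_2 = (-3, 9, -9, 0)ᵀ.

Sanity check: (A − (1)·I) v_1 = (0, 0, 0, 0)ᵀ = 0. ✓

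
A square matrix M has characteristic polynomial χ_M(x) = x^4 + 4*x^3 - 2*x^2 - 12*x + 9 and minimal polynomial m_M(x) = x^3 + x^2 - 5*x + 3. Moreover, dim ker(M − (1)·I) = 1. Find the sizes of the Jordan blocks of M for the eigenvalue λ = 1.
Block sizes for λ = 1: [2]

Step 1 — from the characteristic polynomial, algebraic multiplicity of λ = 1 is 2. From dim ker(M − (1)·I) = 1, there are exactly 1 Jordan blocks for λ = 1.
Step 2 — from the minimal polynomial, the factor (x − 1)^2 tells us the largest block for λ = 1 has size 2.
Step 3 — with total size 2, 1 blocks, and largest block 2, the block sizes (in nonincreasing order) are [2].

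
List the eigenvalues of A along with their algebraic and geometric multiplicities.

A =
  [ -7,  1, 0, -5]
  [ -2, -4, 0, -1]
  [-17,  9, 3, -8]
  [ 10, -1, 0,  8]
λ = -3: alg = 2, geom = 1; λ = 3: alg = 2, geom = 1

Step 1 — factor the characteristic polynomial to read off the algebraic multiplicities:
  χ_A(x) = (x - 3)^2*(x + 3)^2

Step 2 — compute geometric multiplicities via the rank-nullity identity g(λ) = n − rank(A − λI):
  rank(A − (-3)·I) = 3, so dim ker(A − (-3)·I) = n − 3 = 1
  rank(A − (3)·I) = 3, so dim ker(A − (3)·I) = n − 3 = 1

Summary:
  λ = -3: algebraic multiplicity = 2, geometric multiplicity = 1
  λ = 3: algebraic multiplicity = 2, geometric multiplicity = 1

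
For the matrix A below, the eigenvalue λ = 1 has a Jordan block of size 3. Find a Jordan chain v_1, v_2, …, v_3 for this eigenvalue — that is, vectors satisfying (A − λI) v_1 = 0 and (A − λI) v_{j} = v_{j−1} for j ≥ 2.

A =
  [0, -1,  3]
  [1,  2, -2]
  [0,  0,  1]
A Jordan chain for λ = 1 of length 3:
v_1 = (-1, 1, 0)ᵀ
v_2 = (3, -2, 0)ᵀ
v_3 = (0, 0, 1)ᵀ

Let N = A − (1)·I. We want v_3 with N^3 v_3 = 0 but N^2 v_3 ≠ 0; then v_{j-1} := N · v_j for j = 3, …, 2.

Pick v_3 = (0, 0, 1)ᵀ.
Then v_2 = N · v_3 = (3, -2, 0)ᵀ.
Then v_1 = N · v_2 = (-1, 1, 0)ᵀ.

Sanity check: (A − (1)·I) v_1 = (0, 0, 0)ᵀ = 0. ✓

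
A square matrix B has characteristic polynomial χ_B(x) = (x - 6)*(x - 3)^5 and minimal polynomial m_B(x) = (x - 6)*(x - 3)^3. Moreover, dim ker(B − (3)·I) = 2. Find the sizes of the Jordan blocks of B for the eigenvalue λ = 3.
Block sizes for λ = 3: [3, 2]

Step 1 — from the characteristic polynomial, algebraic multiplicity of λ = 3 is 5. From dim ker(B − (3)·I) = 2, there are exactly 2 Jordan blocks for λ = 3.
Step 2 — from the minimal polynomial, the factor (x − 3)^3 tells us the largest block for λ = 3 has size 3.
Step 3 — with total size 5, 2 blocks, and largest block 3, the block sizes (in nonincreasing order) are [3, 2].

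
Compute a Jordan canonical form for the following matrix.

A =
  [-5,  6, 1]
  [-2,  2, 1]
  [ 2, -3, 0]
J_3(-1)

The characteristic polynomial is
  det(x·I − A) = x^3 + 3*x^2 + 3*x + 1 = (x + 1)^3

Eigenvalues and multiplicities (the geometric multiplicity of λ is n − rank(A − λI), which equals the number of Jordan blocks for λ):
  λ = -1: algebraic multiplicity = 3, geometric multiplicity = 1

Determining the block sizes for each eigenvalue:
  λ = -1: one block (gm = 1), so the single block has size am = 3 → block sizes [3]

Assembling the blocks gives a Jordan form
J =
  [-1,  1,  0]
  [ 0, -1,  1]
  [ 0,  0, -1]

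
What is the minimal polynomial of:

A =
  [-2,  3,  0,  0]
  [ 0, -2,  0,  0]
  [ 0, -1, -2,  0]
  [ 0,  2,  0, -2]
x^2 + 4*x + 4

The characteristic polynomial is χ_A(x) = (x + 2)^4, so the eigenvalues are known. The minimal polynomial is
  m_A(x) = Π_λ (x − λ)^{k_λ}
where k_λ is the size of the *largest* Jordan block for λ (equivalently, the smallest k with (A − λI)^k v = 0 for every generalised eigenvector v of λ).

  λ = -2: largest Jordan block has size 2, contributing (x + 2)^2

So m_A(x) = (x + 2)^2 = x^2 + 4*x + 4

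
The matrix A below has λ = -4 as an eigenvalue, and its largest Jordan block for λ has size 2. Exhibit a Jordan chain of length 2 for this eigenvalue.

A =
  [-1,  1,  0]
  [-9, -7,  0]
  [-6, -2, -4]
A Jordan chain for λ = -4 of length 2:
v_1 = (3, -9, -6)ᵀ
v_2 = (1, 0, 0)ᵀ

Let N = A − (-4)·I. We want v_2 with N^2 v_2 = 0 but N^1 v_2 ≠ 0; then v_{j-1} := N · v_j for j = 2, …, 2.

Pick v_2 = (1, 0, 0)ᵀ.
Then v_1 = N · v_2 = (3, -9, -6)ᵀ.

Sanity check: (A − (-4)·I) v_1 = (0, 0, 0)ᵀ = 0. ✓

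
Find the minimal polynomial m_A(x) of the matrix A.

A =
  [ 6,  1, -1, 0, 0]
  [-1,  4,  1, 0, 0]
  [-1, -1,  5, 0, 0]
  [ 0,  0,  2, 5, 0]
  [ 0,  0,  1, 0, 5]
x^3 - 15*x^2 + 75*x - 125

The characteristic polynomial is χ_A(x) = (x - 5)^5, so the eigenvalues are known. The minimal polynomial is
  m_A(x) = Π_λ (x − λ)^{k_λ}
where k_λ is the size of the *largest* Jordan block for λ (equivalently, the smallest k with (A − λI)^k v = 0 for every generalised eigenvector v of λ).

  λ = 5: largest Jordan block has size 3, contributing (x − 5)^3

So m_A(x) = (x - 5)^3 = x^3 - 15*x^2 + 75*x - 125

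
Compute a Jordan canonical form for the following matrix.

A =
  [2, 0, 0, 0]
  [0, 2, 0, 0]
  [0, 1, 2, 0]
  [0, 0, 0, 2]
J_2(2) ⊕ J_1(2) ⊕ J_1(2)

The characteristic polynomial is
  det(x·I − A) = x^4 - 8*x^3 + 24*x^2 - 32*x + 16 = (x - 2)^4

Eigenvalues and multiplicities (the geometric multiplicity of λ is n − rank(A − λI), which equals the number of Jordan blocks for λ):
  λ = 2: algebraic multiplicity = 4, geometric multiplicity = 3

Determining the block sizes for each eigenvalue:
  λ = 2: 3 blocks summing to 4 forces exactly one block of size 2 and the rest size 1 → block sizes [2, 1, 1]

Assembling the blocks gives a Jordan form
J =
  [2, 1, 0, 0]
  [0, 2, 0, 0]
  [0, 0, 2, 0]
  [0, 0, 0, 2]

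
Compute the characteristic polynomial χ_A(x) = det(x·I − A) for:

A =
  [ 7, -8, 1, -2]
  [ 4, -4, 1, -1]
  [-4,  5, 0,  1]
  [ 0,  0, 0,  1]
x^4 - 4*x^3 + 6*x^2 - 4*x + 1

Expanding det(x·I − A) (e.g. by cofactor expansion or by noting that A is similar to its Jordan form J, which has the same characteristic polynomial as A) gives
  χ_A(x) = x^4 - 4*x^3 + 6*x^2 - 4*x + 1
which factors as (x - 1)^4. The eigenvalues (with algebraic multiplicities) are λ = 1 with multiplicity 4.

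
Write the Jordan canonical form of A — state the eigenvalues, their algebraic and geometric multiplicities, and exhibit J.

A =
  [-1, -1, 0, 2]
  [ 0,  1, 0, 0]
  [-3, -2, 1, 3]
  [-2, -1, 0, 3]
J_2(1) ⊕ J_2(1)

The characteristic polynomial is
  det(x·I − A) = x^4 - 4*x^3 + 6*x^2 - 4*x + 1 = (x - 1)^4

Eigenvalues and multiplicities (the geometric multiplicity of λ is n − rank(A − λI), which equals the number of Jordan blocks for λ):
  λ = 1: algebraic multiplicity = 4, geometric multiplicity = 2

Determining the block sizes for each eigenvalue:
  λ = 1: with am = 4 and gm = 2, the partition is not yet determined (e.g. several partitions of 4 into 2 parts exist). Let N = A − (1)·I. Computing rank(N^1) = 2, rank(N^2) = 0; the number of blocks of size ≥ j is rank(N^{j−1}) − rank(N^j), giving [2, 2]. So we have 2 block(s) of size 2 → block sizes [2, 2]

Assembling the blocks gives a Jordan form
J =
  [1, 1, 0, 0]
  [0, 1, 0, 0]
  [0, 0, 1, 1]
  [0, 0, 0, 1]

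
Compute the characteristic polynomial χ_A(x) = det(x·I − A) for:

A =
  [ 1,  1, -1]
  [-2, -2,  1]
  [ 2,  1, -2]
x^3 + 3*x^2 + 3*x + 1

Expanding det(x·I − A) (e.g. by cofactor expansion or by noting that A is similar to its Jordan form J, which has the same characteristic polynomial as A) gives
  χ_A(x) = x^3 + 3*x^2 + 3*x + 1
which factors as (x + 1)^3. The eigenvalues (with algebraic multiplicities) are λ = -1 with multiplicity 3.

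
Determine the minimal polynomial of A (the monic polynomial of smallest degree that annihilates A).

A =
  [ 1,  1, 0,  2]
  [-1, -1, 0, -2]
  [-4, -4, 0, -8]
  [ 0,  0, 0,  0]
x^2

The characteristic polynomial is χ_A(x) = x^4, so the eigenvalues are known. The minimal polynomial is
  m_A(x) = Π_λ (x − λ)^{k_λ}
where k_λ is the size of the *largest* Jordan block for λ (equivalently, the smallest k with (A − λI)^k v = 0 for every generalised eigenvector v of λ).

  λ = 0: largest Jordan block has size 2, contributing (x − 0)^2

So m_A(x) = x^2 = x^2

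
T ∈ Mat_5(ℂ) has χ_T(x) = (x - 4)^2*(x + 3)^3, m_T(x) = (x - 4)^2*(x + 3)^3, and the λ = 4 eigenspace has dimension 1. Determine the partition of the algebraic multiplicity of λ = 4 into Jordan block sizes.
Block sizes for λ = 4: [2]

Step 1 — from the characteristic polynomial, algebraic multiplicity of λ = 4 is 2. From dim ker(T − (4)·I) = 1, there are exactly 1 Jordan blocks for λ = 4.
Step 2 — from the minimal polynomial, the factor (x − 4)^2 tells us the largest block for λ = 4 has size 2.
Step 3 — with total size 2, 1 blocks, and largest block 2, the block sizes (in nonincreasing order) are [2].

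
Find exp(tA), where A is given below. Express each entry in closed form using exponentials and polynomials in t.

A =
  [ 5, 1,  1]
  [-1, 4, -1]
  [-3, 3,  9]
e^{tA} =
  [-3*t^2*exp(6*t)/2 - t*exp(6*t) + exp(6*t), t*exp(6*t), t^2*exp(6*t)/2 + t*exp(6*t)]
  [3*t^2*exp(6*t) - t*exp(6*t), -2*t*exp(6*t) + exp(6*t), -t^2*exp(6*t) - t*exp(6*t)]
  [-9*t^2*exp(6*t)/2 - 3*t*exp(6*t), 3*t*exp(6*t), 3*t^2*exp(6*t)/2 + 3*t*exp(6*t) + exp(6*t)]

Strategy: write A = P · J · P⁻¹ where J is a Jordan canonical form, so e^{tA} = P · e^{tJ} · P⁻¹, and e^{tJ} can be computed block-by-block.

A has Jordan form
J =
  [6, 1, 0]
  [0, 6, 1]
  [0, 0, 6]
(up to reordering of blocks).

Per-block formulas:
  For a 3×3 Jordan block J_3(6): exp(t · J_3(6)) = e^(6t)·(I + t·N + (t^2/2)·N^2), where N is the 3×3 nilpotent shift.

After assembling e^{tJ} and conjugating by P, we get:

e^{tA} =
  [-3*t^2*exp(6*t)/2 - t*exp(6*t) + exp(6*t), t*exp(6*t), t^2*exp(6*t)/2 + t*exp(6*t)]
  [3*t^2*exp(6*t) - t*exp(6*t), -2*t*exp(6*t) + exp(6*t), -t^2*exp(6*t) - t*exp(6*t)]
  [-9*t^2*exp(6*t)/2 - 3*t*exp(6*t), 3*t*exp(6*t), 3*t^2*exp(6*t)/2 + 3*t*exp(6*t) + exp(6*t)]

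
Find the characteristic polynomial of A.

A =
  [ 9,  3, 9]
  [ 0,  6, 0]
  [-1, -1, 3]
x^3 - 18*x^2 + 108*x - 216

Expanding det(x·I − A) (e.g. by cofactor expansion or by noting that A is similar to its Jordan form J, which has the same characteristic polynomial as A) gives
  χ_A(x) = x^3 - 18*x^2 + 108*x - 216
which factors as (x - 6)^3. The eigenvalues (with algebraic multiplicities) are λ = 6 with multiplicity 3.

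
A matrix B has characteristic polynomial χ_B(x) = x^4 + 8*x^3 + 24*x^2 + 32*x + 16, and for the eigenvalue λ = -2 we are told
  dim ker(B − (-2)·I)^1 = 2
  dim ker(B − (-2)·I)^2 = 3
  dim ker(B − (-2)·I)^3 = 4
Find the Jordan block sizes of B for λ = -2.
Block sizes for λ = -2: [3, 1]

From the dimensions of kernels of powers, the number of Jordan blocks of size at least j is d_j − d_{j−1} where d_j = dim ker(N^j) (with d_0 = 0). Computing the differences gives [2, 1, 1].
The number of blocks of size exactly k is (#blocks of size ≥ k) − (#blocks of size ≥ k + 1), so the partition is: 1 block(s) of size 1, 1 block(s) of size 3.
In nonincreasing order the block sizes are [3, 1].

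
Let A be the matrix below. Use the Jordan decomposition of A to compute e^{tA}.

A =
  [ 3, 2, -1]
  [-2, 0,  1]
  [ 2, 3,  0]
e^{tA} =
  [-t^2*exp(t) + 2*t*exp(t) + exp(t), -t^2*exp(t)/2 + 2*t*exp(t), t^2*exp(t)/2 - t*exp(t)]
  [-2*t*exp(t), -t*exp(t) + exp(t), t*exp(t)]
  [-2*t^2*exp(t) + 2*t*exp(t), -t^2*exp(t) + 3*t*exp(t), t^2*exp(t) - t*exp(t) + exp(t)]

Strategy: write A = P · J · P⁻¹ where J is a Jordan canonical form, so e^{tA} = P · e^{tJ} · P⁻¹, and e^{tJ} can be computed block-by-block.

A has Jordan form
J =
  [1, 1, 0]
  [0, 1, 1]
  [0, 0, 1]
(up to reordering of blocks).

Per-block formulas:
  For a 3×3 Jordan block J_3(1): exp(t · J_3(1)) = e^(1t)·(I + t·N + (t^2/2)·N^2), where N is the 3×3 nilpotent shift.

After assembling e^{tJ} and conjugating by P, we get:

e^{tA} =
  [-t^2*exp(t) + 2*t*exp(t) + exp(t), -t^2*exp(t)/2 + 2*t*exp(t), t^2*exp(t)/2 - t*exp(t)]
  [-2*t*exp(t), -t*exp(t) + exp(t), t*exp(t)]
  [-2*t^2*exp(t) + 2*t*exp(t), -t^2*exp(t) + 3*t*exp(t), t^2*exp(t) - t*exp(t) + exp(t)]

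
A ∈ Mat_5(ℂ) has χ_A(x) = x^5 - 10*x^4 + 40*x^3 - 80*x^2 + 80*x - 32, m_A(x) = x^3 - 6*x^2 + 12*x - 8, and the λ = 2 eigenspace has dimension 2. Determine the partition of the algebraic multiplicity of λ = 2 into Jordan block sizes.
Block sizes for λ = 2: [3, 2]

Step 1 — from the characteristic polynomial, algebraic multiplicity of λ = 2 is 5. From dim ker(A − (2)·I) = 2, there are exactly 2 Jordan blocks for λ = 2.
Step 2 — from the minimal polynomial, the factor (x − 2)^3 tells us the largest block for λ = 2 has size 3.
Step 3 — with total size 5, 2 blocks, and largest block 3, the block sizes (in nonincreasing order) are [3, 2].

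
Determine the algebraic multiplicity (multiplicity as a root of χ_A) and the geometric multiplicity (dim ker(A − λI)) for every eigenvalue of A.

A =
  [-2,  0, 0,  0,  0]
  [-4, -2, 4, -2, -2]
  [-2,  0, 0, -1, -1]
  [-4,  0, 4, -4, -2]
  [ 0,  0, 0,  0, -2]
λ = -2: alg = 5, geom = 4

Step 1 — factor the characteristic polynomial to read off the algebraic multiplicities:
  χ_A(x) = (x + 2)^5

Step 2 — compute geometric multiplicities via the rank-nullity identity g(λ) = n − rank(A − λI):
  rank(A − (-2)·I) = 1, so dim ker(A − (-2)·I) = n − 1 = 4

Summary:
  λ = -2: algebraic multiplicity = 5, geometric multiplicity = 4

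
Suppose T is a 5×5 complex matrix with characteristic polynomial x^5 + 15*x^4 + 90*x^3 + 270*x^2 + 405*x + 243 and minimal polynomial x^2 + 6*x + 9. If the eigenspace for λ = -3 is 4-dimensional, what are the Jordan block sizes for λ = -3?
Block sizes for λ = -3: [2, 1, 1, 1]

Step 1 — from the characteristic polynomial, algebraic multiplicity of λ = -3 is 5. From dim ker(T − (-3)·I) = 4, there are exactly 4 Jordan blocks for λ = -3.
Step 2 — from the minimal polynomial, the factor (x + 3)^2 tells us the largest block for λ = -3 has size 2.
Step 3 — with total size 5, 4 blocks, and largest block 2, the block sizes (in nonincreasing order) are [2, 1, 1, 1].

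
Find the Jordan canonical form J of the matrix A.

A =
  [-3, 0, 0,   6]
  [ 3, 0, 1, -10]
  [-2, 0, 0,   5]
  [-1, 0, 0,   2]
J_1(-1) ⊕ J_3(0)

The characteristic polynomial is
  det(x·I − A) = x^4 + x^3 = x^3*(x + 1)

Eigenvalues and multiplicities (the geometric multiplicity of λ is n − rank(A − λI), which equals the number of Jordan blocks for λ):
  λ = -1: algebraic multiplicity = 1, geometric multiplicity = 1
  λ = 0: algebraic multiplicity = 3, geometric multiplicity = 1

Determining the block sizes for each eigenvalue:
  λ = -1: one block (gm = 1), so the single block has size am = 1 → block sizes [1]
  λ = 0: one block (gm = 1), so the single block has size am = 3 → block sizes [3]

Assembling the blocks gives a Jordan form
J =
  [-1, 0, 0, 0]
  [ 0, 0, 1, 0]
  [ 0, 0, 0, 1]
  [ 0, 0, 0, 0]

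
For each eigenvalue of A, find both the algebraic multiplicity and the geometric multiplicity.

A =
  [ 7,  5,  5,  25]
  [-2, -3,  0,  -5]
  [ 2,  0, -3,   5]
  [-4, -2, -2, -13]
λ = -3: alg = 4, geom = 2

Step 1 — factor the characteristic polynomial to read off the algebraic multiplicities:
  χ_A(x) = (x + 3)^4

Step 2 — compute geometric multiplicities via the rank-nullity identity g(λ) = n − rank(A − λI):
  rank(A − (-3)·I) = 2, so dim ker(A − (-3)·I) = n − 2 = 2

Summary:
  λ = -3: algebraic multiplicity = 4, geometric multiplicity = 2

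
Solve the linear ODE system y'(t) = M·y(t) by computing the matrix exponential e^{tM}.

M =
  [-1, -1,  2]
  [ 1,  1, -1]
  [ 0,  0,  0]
e^{tM} =
  [1 - t, -t, -t^2/2 + 2*t]
  [t, t + 1, t^2/2 - t]
  [0, 0, 1]

Strategy: write M = P · J · P⁻¹ where J is a Jordan canonical form, so e^{tM} = P · e^{tJ} · P⁻¹, and e^{tJ} can be computed block-by-block.

M has Jordan form
J =
  [0, 1, 0]
  [0, 0, 1]
  [0, 0, 0]
(up to reordering of blocks).

Per-block formulas:
  For a 3×3 Jordan block J_3(0): exp(t · J_3(0)) = e^(0t)·(I + t·N + (t^2/2)·N^2), where N is the 3×3 nilpotent shift.

After assembling e^{tJ} and conjugating by P, we get:

e^{tM} =
  [1 - t, -t, -t^2/2 + 2*t]
  [t, t + 1, t^2/2 - t]
  [0, 0, 1]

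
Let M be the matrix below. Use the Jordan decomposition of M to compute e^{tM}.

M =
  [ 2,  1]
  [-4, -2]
e^{tM} =
  [2*t + 1, t]
  [-4*t, 1 - 2*t]

Strategy: write M = P · J · P⁻¹ where J is a Jordan canonical form, so e^{tM} = P · e^{tJ} · P⁻¹, and e^{tJ} can be computed block-by-block.

M has Jordan form
J =
  [0, 1]
  [0, 0]
(up to reordering of blocks).

Per-block formulas:
  For a 2×2 Jordan block J_2(0): exp(t · J_2(0)) = e^(0t)·(I + t·N), where N is the 2×2 nilpotent shift.

After assembling e^{tJ} and conjugating by P, we get:

e^{tM} =
  [2*t + 1, t]
  [-4*t, 1 - 2*t]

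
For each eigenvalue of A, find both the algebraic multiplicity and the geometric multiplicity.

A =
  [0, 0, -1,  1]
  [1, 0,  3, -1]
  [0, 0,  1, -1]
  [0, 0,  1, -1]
λ = 0: alg = 4, geom = 2

Step 1 — factor the characteristic polynomial to read off the algebraic multiplicities:
  χ_A(x) = x^4

Step 2 — compute geometric multiplicities via the rank-nullity identity g(λ) = n − rank(A − λI):
  rank(A − (0)·I) = 2, so dim ker(A − (0)·I) = n − 2 = 2

Summary:
  λ = 0: algebraic multiplicity = 4, geometric multiplicity = 2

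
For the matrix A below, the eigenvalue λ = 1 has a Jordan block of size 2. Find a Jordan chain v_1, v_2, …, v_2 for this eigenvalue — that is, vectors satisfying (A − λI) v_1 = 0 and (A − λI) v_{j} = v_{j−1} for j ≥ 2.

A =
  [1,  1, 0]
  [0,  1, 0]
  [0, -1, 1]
A Jordan chain for λ = 1 of length 2:
v_1 = (1, 0, -1)ᵀ
v_2 = (0, 1, 0)ᵀ

Let N = A − (1)·I. We want v_2 with N^2 v_2 = 0 but N^1 v_2 ≠ 0; then v_{j-1} := N · v_j for j = 2, …, 2.

Pick v_2 = (0, 1, 0)ᵀ.
Then v_1 = N · v_2 = (1, 0, -1)ᵀ.

Sanity check: (A − (1)·I) v_1 = (0, 0, 0)ᵀ = 0. ✓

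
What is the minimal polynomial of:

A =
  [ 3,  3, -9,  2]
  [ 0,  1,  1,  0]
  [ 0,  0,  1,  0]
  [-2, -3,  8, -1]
x^3 - 3*x^2 + 3*x - 1

The characteristic polynomial is χ_A(x) = (x - 1)^4, so the eigenvalues are known. The minimal polynomial is
  m_A(x) = Π_λ (x − λ)^{k_λ}
where k_λ is the size of the *largest* Jordan block for λ (equivalently, the smallest k with (A − λI)^k v = 0 for every generalised eigenvector v of λ).

  λ = 1: largest Jordan block has size 3, contributing (x − 1)^3

So m_A(x) = (x - 1)^3 = x^3 - 3*x^2 + 3*x - 1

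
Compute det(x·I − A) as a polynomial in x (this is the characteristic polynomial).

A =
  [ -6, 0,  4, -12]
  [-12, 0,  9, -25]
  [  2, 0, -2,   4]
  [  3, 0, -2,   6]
x^4 + 2*x^3

Expanding det(x·I − A) (e.g. by cofactor expansion or by noting that A is similar to its Jordan form J, which has the same characteristic polynomial as A) gives
  χ_A(x) = x^4 + 2*x^3
which factors as x^3*(x + 2). The eigenvalues (with algebraic multiplicities) are λ = -2 with multiplicity 1, λ = 0 with multiplicity 3.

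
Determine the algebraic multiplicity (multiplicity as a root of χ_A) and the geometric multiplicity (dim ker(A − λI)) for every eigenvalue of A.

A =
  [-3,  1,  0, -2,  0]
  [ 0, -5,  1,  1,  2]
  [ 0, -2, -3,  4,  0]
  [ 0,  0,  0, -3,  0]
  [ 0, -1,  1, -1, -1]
λ = -3: alg = 5, geom = 3

Step 1 — factor the characteristic polynomial to read off the algebraic multiplicities:
  χ_A(x) = (x + 3)^5

Step 2 — compute geometric multiplicities via the rank-nullity identity g(λ) = n − rank(A − λI):
  rank(A − (-3)·I) = 2, so dim ker(A − (-3)·I) = n − 2 = 3

Summary:
  λ = -3: algebraic multiplicity = 5, geometric multiplicity = 3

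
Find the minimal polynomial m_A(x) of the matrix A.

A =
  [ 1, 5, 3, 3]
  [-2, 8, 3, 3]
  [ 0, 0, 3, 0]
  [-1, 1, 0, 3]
x^3 - 12*x^2 + 45*x - 54

The characteristic polynomial is χ_A(x) = (x - 6)*(x - 3)^3, so the eigenvalues are known. The minimal polynomial is
  m_A(x) = Π_λ (x − λ)^{k_λ}
where k_λ is the size of the *largest* Jordan block for λ (equivalently, the smallest k with (A − λI)^k v = 0 for every generalised eigenvector v of λ).

  λ = 3: largest Jordan block has size 2, contributing (x − 3)^2
  λ = 6: largest Jordan block has size 1, contributing (x − 6)

So m_A(x) = (x - 6)*(x - 3)^2 = x^3 - 12*x^2 + 45*x - 54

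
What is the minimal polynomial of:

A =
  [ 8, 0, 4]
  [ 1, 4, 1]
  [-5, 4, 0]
x^3 - 12*x^2 + 48*x - 64

The characteristic polynomial is χ_A(x) = (x - 4)^3, so the eigenvalues are known. The minimal polynomial is
  m_A(x) = Π_λ (x − λ)^{k_λ}
where k_λ is the size of the *largest* Jordan block for λ (equivalently, the smallest k with (A − λI)^k v = 0 for every generalised eigenvector v of λ).

  λ = 4: largest Jordan block has size 3, contributing (x − 4)^3

So m_A(x) = (x - 4)^3 = x^3 - 12*x^2 + 48*x - 64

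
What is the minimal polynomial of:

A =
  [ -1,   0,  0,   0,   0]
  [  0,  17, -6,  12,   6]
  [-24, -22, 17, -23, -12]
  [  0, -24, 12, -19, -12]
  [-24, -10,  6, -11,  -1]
x^3 - 9*x^2 + 15*x + 25

The characteristic polynomial is χ_A(x) = (x - 5)^3*(x + 1)^2, so the eigenvalues are known. The minimal polynomial is
  m_A(x) = Π_λ (x − λ)^{k_λ}
where k_λ is the size of the *largest* Jordan block for λ (equivalently, the smallest k with (A − λI)^k v = 0 for every generalised eigenvector v of λ).

  λ = -1: largest Jordan block has size 1, contributing (x + 1)
  λ = 5: largest Jordan block has size 2, contributing (x − 5)^2

So m_A(x) = (x - 5)^2*(x + 1) = x^3 - 9*x^2 + 15*x + 25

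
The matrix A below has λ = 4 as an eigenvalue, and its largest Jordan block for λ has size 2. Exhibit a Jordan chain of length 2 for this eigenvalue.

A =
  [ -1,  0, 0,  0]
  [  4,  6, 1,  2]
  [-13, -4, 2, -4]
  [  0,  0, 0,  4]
A Jordan chain for λ = 4 of length 2:
v_1 = (0, 2, -4, 0)ᵀ
v_2 = (0, 1, 0, 0)ᵀ

Let N = A − (4)·I. We want v_2 with N^2 v_2 = 0 but N^1 v_2 ≠ 0; then v_{j-1} := N · v_j for j = 2, …, 2.

Pick v_2 = (0, 1, 0, 0)ᵀ.
Then v_1 = N · v_2 = (0, 2, -4, 0)ᵀ.

Sanity check: (A − (4)·I) v_1 = (0, 0, 0, 0)ᵀ = 0. ✓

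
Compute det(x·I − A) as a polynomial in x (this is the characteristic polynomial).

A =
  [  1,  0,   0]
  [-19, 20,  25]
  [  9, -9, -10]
x^3 - 11*x^2 + 35*x - 25

Expanding det(x·I − A) (e.g. by cofactor expansion or by noting that A is similar to its Jordan form J, which has the same characteristic polynomial as A) gives
  χ_A(x) = x^3 - 11*x^2 + 35*x - 25
which factors as (x - 5)^2*(x - 1). The eigenvalues (with algebraic multiplicities) are λ = 1 with multiplicity 1, λ = 5 with multiplicity 2.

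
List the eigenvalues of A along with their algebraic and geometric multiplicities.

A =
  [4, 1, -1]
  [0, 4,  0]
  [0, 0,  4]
λ = 4: alg = 3, geom = 2

Step 1 — factor the characteristic polynomial to read off the algebraic multiplicities:
  χ_A(x) = (x - 4)^3

Step 2 — compute geometric multiplicities via the rank-nullity identity g(λ) = n − rank(A − λI):
  rank(A − (4)·I) = 1, so dim ker(A − (4)·I) = n − 1 = 2

Summary:
  λ = 4: algebraic multiplicity = 3, geometric multiplicity = 2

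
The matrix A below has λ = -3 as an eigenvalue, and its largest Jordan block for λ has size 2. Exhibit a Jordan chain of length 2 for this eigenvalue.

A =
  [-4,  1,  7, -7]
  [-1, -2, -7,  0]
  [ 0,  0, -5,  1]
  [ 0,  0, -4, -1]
A Jordan chain for λ = -3 of length 2:
v_1 = (-1, -1, 0, 0)ᵀ
v_2 = (1, 0, 0, 0)ᵀ

Let N = A − (-3)·I. We want v_2 with N^2 v_2 = 0 but N^1 v_2 ≠ 0; then v_{j-1} := N · v_j for j = 2, …, 2.

Pick v_2 = (1, 0, 0, 0)ᵀ.
Then v_1 = N · v_2 = (-1, -1, 0, 0)ᵀ.

Sanity check: (A − (-3)·I) v_1 = (0, 0, 0, 0)ᵀ = 0. ✓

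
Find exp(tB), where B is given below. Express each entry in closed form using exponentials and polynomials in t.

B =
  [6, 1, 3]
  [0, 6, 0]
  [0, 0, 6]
e^{tB} =
  [exp(6*t), t*exp(6*t), 3*t*exp(6*t)]
  [0, exp(6*t), 0]
  [0, 0, exp(6*t)]

Strategy: write B = P · J · P⁻¹ where J is a Jordan canonical form, so e^{tB} = P · e^{tJ} · P⁻¹, and e^{tJ} can be computed block-by-block.

B has Jordan form
J =
  [6, 1, 0]
  [0, 6, 0]
  [0, 0, 6]
(up to reordering of blocks).

Per-block formulas:
  For a 1×1 block at λ = 6: exp(t · [6]) = [e^(6t)].
  For a 2×2 Jordan block J_2(6): exp(t · J_2(6)) = e^(6t)·(I + t·N), where N is the 2×2 nilpotent shift.

After assembling e^{tJ} and conjugating by P, we get:

e^{tB} =
  [exp(6*t), t*exp(6*t), 3*t*exp(6*t)]
  [0, exp(6*t), 0]
  [0, 0, exp(6*t)]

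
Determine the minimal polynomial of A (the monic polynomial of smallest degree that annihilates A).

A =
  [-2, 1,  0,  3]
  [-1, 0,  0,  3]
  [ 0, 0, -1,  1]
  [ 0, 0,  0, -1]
x^2 + 2*x + 1

The characteristic polynomial is χ_A(x) = (x + 1)^4, so the eigenvalues are known. The minimal polynomial is
  m_A(x) = Π_λ (x − λ)^{k_λ}
where k_λ is the size of the *largest* Jordan block for λ (equivalently, the smallest k with (A − λI)^k v = 0 for every generalised eigenvector v of λ).

  λ = -1: largest Jordan block has size 2, contributing (x + 1)^2

So m_A(x) = (x + 1)^2 = x^2 + 2*x + 1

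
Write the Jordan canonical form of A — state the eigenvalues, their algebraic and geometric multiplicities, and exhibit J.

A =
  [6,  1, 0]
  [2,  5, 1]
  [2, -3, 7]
J_3(6)

The characteristic polynomial is
  det(x·I − A) = x^3 - 18*x^2 + 108*x - 216 = (x - 6)^3

Eigenvalues and multiplicities (the geometric multiplicity of λ is n − rank(A − λI), which equals the number of Jordan blocks for λ):
  λ = 6: algebraic multiplicity = 3, geometric multiplicity = 1

Determining the block sizes for each eigenvalue:
  λ = 6: one block (gm = 1), so the single block has size am = 3 → block sizes [3]

Assembling the blocks gives a Jordan form
J =
  [6, 1, 0]
  [0, 6, 1]
  [0, 0, 6]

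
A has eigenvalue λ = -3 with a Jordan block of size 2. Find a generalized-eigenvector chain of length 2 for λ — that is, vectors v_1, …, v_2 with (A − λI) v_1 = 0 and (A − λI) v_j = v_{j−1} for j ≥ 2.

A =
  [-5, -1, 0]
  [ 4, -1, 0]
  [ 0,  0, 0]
A Jordan chain for λ = -3 of length 2:
v_1 = (-2, 4, 0)ᵀ
v_2 = (1, 0, 0)ᵀ

Let N = A − (-3)·I. We want v_2 with N^2 v_2 = 0 but N^1 v_2 ≠ 0; then v_{j-1} := N · v_j for j = 2, …, 2.

Pick v_2 = (1, 0, 0)ᵀ.
Then v_1 = N · v_2 = (-2, 4, 0)ᵀ.

Sanity check: (A − (-3)·I) v_1 = (0, 0, 0)ᵀ = 0. ✓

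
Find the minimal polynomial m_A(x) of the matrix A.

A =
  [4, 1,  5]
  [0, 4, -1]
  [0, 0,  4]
x^3 - 12*x^2 + 48*x - 64

The characteristic polynomial is χ_A(x) = (x - 4)^3, so the eigenvalues are known. The minimal polynomial is
  m_A(x) = Π_λ (x − λ)^{k_λ}
where k_λ is the size of the *largest* Jordan block for λ (equivalently, the smallest k with (A − λI)^k v = 0 for every generalised eigenvector v of λ).

  λ = 4: largest Jordan block has size 3, contributing (x − 4)^3

So m_A(x) = (x - 4)^3 = x^3 - 12*x^2 + 48*x - 64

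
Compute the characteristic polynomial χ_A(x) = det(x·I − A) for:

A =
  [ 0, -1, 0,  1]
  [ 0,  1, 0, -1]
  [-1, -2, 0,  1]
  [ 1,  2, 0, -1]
x^4

Expanding det(x·I − A) (e.g. by cofactor expansion or by noting that A is similar to its Jordan form J, which has the same characteristic polynomial as A) gives
  χ_A(x) = x^4
which factors as x^4. The eigenvalues (with algebraic multiplicities) are λ = 0 with multiplicity 4.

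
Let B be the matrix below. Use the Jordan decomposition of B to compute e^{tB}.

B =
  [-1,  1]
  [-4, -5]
e^{tB} =
  [2*t*exp(-3*t) + exp(-3*t), t*exp(-3*t)]
  [-4*t*exp(-3*t), -2*t*exp(-3*t) + exp(-3*t)]

Strategy: write B = P · J · P⁻¹ where J is a Jordan canonical form, so e^{tB} = P · e^{tJ} · P⁻¹, and e^{tJ} can be computed block-by-block.

B has Jordan form
J =
  [-3,  1]
  [ 0, -3]
(up to reordering of blocks).

Per-block formulas:
  For a 2×2 Jordan block J_2(-3): exp(t · J_2(-3)) = e^(-3t)·(I + t·N), where N is the 2×2 nilpotent shift.

After assembling e^{tJ} and conjugating by P, we get:

e^{tB} =
  [2*t*exp(-3*t) + exp(-3*t), t*exp(-3*t)]
  [-4*t*exp(-3*t), -2*t*exp(-3*t) + exp(-3*t)]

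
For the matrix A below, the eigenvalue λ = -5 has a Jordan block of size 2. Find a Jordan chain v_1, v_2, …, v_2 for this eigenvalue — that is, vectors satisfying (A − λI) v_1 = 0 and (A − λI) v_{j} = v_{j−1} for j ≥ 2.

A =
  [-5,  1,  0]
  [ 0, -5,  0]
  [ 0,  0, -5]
A Jordan chain for λ = -5 of length 2:
v_1 = (1, 0, 0)ᵀ
v_2 = (0, 1, 0)ᵀ

Let N = A − (-5)·I. We want v_2 with N^2 v_2 = 0 but N^1 v_2 ≠ 0; then v_{j-1} := N · v_j for j = 2, …, 2.

Pick v_2 = (0, 1, 0)ᵀ.
Then v_1 = N · v_2 = (1, 0, 0)ᵀ.

Sanity check: (A − (-5)·I) v_1 = (0, 0, 0)ᵀ = 0. ✓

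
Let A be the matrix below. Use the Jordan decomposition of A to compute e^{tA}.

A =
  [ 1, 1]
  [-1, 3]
e^{tA} =
  [-t*exp(2*t) + exp(2*t), t*exp(2*t)]
  [-t*exp(2*t), t*exp(2*t) + exp(2*t)]

Strategy: write A = P · J · P⁻¹ where J is a Jordan canonical form, so e^{tA} = P · e^{tJ} · P⁻¹, and e^{tJ} can be computed block-by-block.

A has Jordan form
J =
  [2, 1]
  [0, 2]
(up to reordering of blocks).

Per-block formulas:
  For a 2×2 Jordan block J_2(2): exp(t · J_2(2)) = e^(2t)·(I + t·N), where N is the 2×2 nilpotent shift.

After assembling e^{tJ} and conjugating by P, we get:

e^{tA} =
  [-t*exp(2*t) + exp(2*t), t*exp(2*t)]
  [-t*exp(2*t), t*exp(2*t) + exp(2*t)]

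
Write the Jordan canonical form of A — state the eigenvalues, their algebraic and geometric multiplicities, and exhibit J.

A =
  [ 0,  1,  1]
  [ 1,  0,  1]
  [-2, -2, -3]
J_2(-1) ⊕ J_1(-1)

The characteristic polynomial is
  det(x·I − A) = x^3 + 3*x^2 + 3*x + 1 = (x + 1)^3

Eigenvalues and multiplicities (the geometric multiplicity of λ is n − rank(A − λI), which equals the number of Jordan blocks for λ):
  λ = -1: algebraic multiplicity = 3, geometric multiplicity = 2

Determining the block sizes for each eigenvalue:
  λ = -1: 2 blocks summing to 3 forces exactly one block of size 2 and the rest size 1 → block sizes [2, 1]

Assembling the blocks gives a Jordan form
J =
  [-1,  1,  0]
  [ 0, -1,  0]
  [ 0,  0, -1]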